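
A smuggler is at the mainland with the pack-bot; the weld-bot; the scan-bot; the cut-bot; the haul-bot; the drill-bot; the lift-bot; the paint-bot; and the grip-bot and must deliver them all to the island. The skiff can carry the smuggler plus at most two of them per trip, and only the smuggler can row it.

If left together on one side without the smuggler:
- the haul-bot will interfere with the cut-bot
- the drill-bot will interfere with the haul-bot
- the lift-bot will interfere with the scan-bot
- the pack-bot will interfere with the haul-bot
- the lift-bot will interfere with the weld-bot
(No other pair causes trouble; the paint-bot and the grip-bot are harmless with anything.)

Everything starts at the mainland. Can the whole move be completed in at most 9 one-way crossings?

No

Counting alone: the smuggler can take at most 2 across per trip to the island, so moving all 9 needs at least 5 loaded trips out, with a return between consecutive ones — at least 9 crossings.
The safety rule pushes this higher. Following every safe sequence of crossings, the most of the 9 that can be at the island as the skiff arrives there on crossing 9 is 8 — never all 9.
So the move cannot be finished within 9 crossings. (The shortest complete plan takes 11:)
1. Smuggler goes to the island with the haul-bot and the lift-bot.  [the mainland: the cut-bot, the drill-bot, the grip-bot, the pack-bot, the paint-bot, the scan-bot, the weld-bot | the island: the haul-bot, the lift-bot]
2. Smuggler goes back to the mainland alone.  [the mainland: the cut-bot, the drill-bot, the grip-bot, the pack-bot, the paint-bot, the scan-bot, the weld-bot | the island: the haul-bot, the lift-bot]
3. Smuggler goes to the island with the pack-bot.  [the mainland: the cut-bot, the drill-bot, the grip-bot, the paint-bot, the scan-bot, the weld-bot | the island: the haul-bot, the lift-bot, the pack-bot]
4. Smuggler goes back to the mainland with the haul-bot.  [the mainland: the cut-bot, the drill-bot, the grip-bot, the haul-bot, the paint-bot, the scan-bot, the weld-bot | the island: the lift-bot, the pack-bot]
5. Smuggler goes to the island with the cut-bot and the drill-bot.  [the mainland: the grip-bot, the haul-bot, the paint-bot, the scan-bot, the weld-bot | the island: the cut-bot, the drill-bot, the lift-bot, the pack-bot]
6. Smuggler goes back to the mainland alone.  [the mainland: the grip-bot, the haul-bot, the paint-bot, the scan-bot, the weld-bot | the island: the cut-bot, the drill-bot, the lift-bot, the pack-bot]
7. Smuggler goes to the island with the scan-bot and the weld-bot.  [the mainland: the grip-bot, the haul-bot, the paint-bot | the island: the cut-bot, the drill-bot, the lift-bot, the pack-bot, the scan-bot, the weld-bot]
8. Smuggler goes back to the mainland with the lift-bot.  [the mainland: the grip-bot, the haul-bot, the lift-bot, the paint-bot | the island: the cut-bot, the drill-bot, the pack-bot, the scan-bot, the weld-bot]
9. Smuggler goes to the island with the grip-bot and the paint-bot.  [the mainland: the haul-bot, the lift-bot | the island: the cut-bot, the drill-bot, the grip-bot, the pack-bot, the paint-bot, the scan-bot, the weld-bot]
10. Smuggler goes back to the mainland alone.  [the mainland: the haul-bot, the lift-bot | the island: the cut-bot, the drill-bot, the grip-bot, the pack-bot, the paint-bot, the scan-bot, the weld-bot]
11. Smuggler goes to the island with the haul-bot and the lift-bot.  [the mainland: — | the island: the cut-bot, the drill-bot, the grip-bot, the haul-bot, the lift-bot, the pack-bot, the paint-bot, the scan-bot, the weld-bot]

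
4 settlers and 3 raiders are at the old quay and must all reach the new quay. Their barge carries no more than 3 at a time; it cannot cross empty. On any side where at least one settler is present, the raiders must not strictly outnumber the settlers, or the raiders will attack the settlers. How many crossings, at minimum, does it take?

5

Counting alone: each trip to the new quay takes at most 3 across and each return brings at least 1 back, so after t trips out (and t−1 returns) at most 3t − (t−1) of the 7 are across; that first reaches 7 at t = 3, so at least 5 crossings are needed.
The plan below uses exactly 5 crossings, so it is optimal:
1. 3 raiders → the new quay.  (the old quay: 4S 0R; the new quay: 0S 3R)
2. 1 raider ← the old quay.  (the old quay: 4S 1R; the new quay: 0S 2R)
3. 3 settlers → the new quay.  (the old quay: 1S 1R; the new quay: 3S 2R)
4. 1 settler ← the old quay.  (the old quay: 2S 1R; the new quay: 2S 2R)
5. 2 settlers and 1 raider → the new quay.  (the old quay: 0S 0R; the new quay: 4S 3R)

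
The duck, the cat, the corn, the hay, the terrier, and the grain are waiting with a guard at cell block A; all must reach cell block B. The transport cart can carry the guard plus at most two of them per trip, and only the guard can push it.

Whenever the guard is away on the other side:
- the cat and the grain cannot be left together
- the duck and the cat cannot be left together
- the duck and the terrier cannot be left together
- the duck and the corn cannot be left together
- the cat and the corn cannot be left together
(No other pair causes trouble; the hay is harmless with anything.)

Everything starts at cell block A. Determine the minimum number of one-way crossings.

Counting alone: the guard can take at most 2 across per trip to cell block B, so moving all 6 needs at least 3 loaded trips out, with a return between consecutive ones — at least 5 crossings.
The safety rule pushes this higher. Following every safe sequence of crossings, the most of the 6 that can be at cell block B as the transport cart arrives there on crossings 5, 7 is 4, 5 respectively — never all 6.
So no plan with fewer than 9 crossings exists, and this one achieves 9:
1. Guard goes to cell block B with the cat and the duck.
2. Guard goes back to cell block A with the duck.
3. Guard goes to cell block B with the duck and the hay.
4. Guard goes back to cell block A with the duck.
5. Guard goes to cell block B with the duck and the terrier.
6. Guard goes back to cell block A with the duck.
7. Guard goes to cell block B with the corn and the grain.
8. Guard goes back to cell block A with the cat.
9. Guard goes to cell block B with the cat and the duck.

9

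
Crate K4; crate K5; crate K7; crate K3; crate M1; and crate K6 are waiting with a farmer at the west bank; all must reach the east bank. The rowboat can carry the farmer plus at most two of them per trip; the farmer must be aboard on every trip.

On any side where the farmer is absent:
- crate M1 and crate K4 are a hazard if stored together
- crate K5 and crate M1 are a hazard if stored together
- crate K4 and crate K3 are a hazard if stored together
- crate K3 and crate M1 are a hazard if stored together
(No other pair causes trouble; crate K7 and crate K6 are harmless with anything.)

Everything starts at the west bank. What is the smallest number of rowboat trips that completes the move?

Counting alone: the farmer can take at most 2 across per trip to the east bank, so moving all 6 needs at least 3 loaded trips out, with a return between consecutive ones — at least 5 crossings.
The safety rule pushes this higher. Following every safe sequence of crossings, the most of the 6 that can be at the east bank as the rowboat arrives there on crossings 5, 7 is 4, 5 respectively — never all 6.
So no plan with fewer than 9 crossings exists, and this one achieves 9:
1. Farmer goes to the east bank with crate K4 and crate M1.
2. Farmer goes back to the west bank with crate K4.
3. Farmer goes to the east bank with crate K4 and crate K5.
4. Farmer goes back to the west bank with crate M1.
5. Farmer goes to the east bank with crate K3 and crate K7.
6. Farmer goes back to the west bank with crate K4.
7. Farmer goes to the east bank with crate K4 and crate K6.
8. Farmer goes back to the west bank with crate K4.
9. Farmer goes to the east bank with crate K4 and crate M1.

9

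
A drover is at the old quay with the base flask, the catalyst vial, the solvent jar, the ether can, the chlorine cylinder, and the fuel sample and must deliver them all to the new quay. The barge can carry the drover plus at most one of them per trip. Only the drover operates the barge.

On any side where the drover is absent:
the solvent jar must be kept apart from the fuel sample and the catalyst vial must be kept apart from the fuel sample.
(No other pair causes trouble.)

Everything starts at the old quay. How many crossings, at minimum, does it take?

13

Counting alone: the drover can take at most 1 across per trip to the new quay, so moving all 6 needs at least 6 loaded trips out, with a return between consecutive ones — at least 11 crossings.
The safety rule pushes this higher. Following every safe sequence of crossings, the most of the 6 that can be at the new quay as the barge arrives there on crossing 11 is 5 — never all 6.
So no plan with fewer than 13 crossings exists, and this one achieves 13:
1. Drover goes to the new quay with the fuel sample.
2. Drover goes back to the old quay alone.
3. Drover goes to the new quay with the base flask.
4. Drover goes back to the old quay alone.
5. Drover goes to the new quay with the catalyst vial.
6. Drover goes back to the old quay with the fuel sample.
7. Drover goes to the new quay with the solvent jar.
8. Drover goes back to the old quay alone.
9. Drover goes to the new quay with the ether can.
10. Drover goes back to the old quay alone.
11. Drover goes to the new quay with the chlorine cylinder.
12. Drover goes back to the old quay alone.
13. Drover goes to the new quay with the fuel sample.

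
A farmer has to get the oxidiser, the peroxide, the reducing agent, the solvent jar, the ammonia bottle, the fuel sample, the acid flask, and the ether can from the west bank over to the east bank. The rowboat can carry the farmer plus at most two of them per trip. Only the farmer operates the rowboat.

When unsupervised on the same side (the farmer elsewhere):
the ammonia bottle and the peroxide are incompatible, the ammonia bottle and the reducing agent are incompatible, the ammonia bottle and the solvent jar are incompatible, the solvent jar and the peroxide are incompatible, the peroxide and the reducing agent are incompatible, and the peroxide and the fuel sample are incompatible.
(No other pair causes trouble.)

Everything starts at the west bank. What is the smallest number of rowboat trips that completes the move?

13

Counting alone: the farmer can take at most 2 across per trip to the east bank, so moving all 8 needs at least 4 loaded trips out, with a return between consecutive ones — at least 7 crossings.
The safety rule pushes this higher. Following every safe sequence of crossings, the most of the 8 that can be at the east bank as the rowboat arrives there on crossings 7, 9, 11 is 5, 6, 7 respectively — never all 8.
So no plan with fewer than 13 crossings exists, and this one achieves 13:
1. Farmer goes to the east bank with the ammonia bottle and the peroxide.  [the west bank: the acid flask, the ether can, the fuel sample, the oxidiser, the reducing agent, the solvent jar | the east bank: the ammonia bottle, the peroxide]
2. Farmer goes back to the west bank with the peroxide.  [the west bank: the acid flask, the ether can, the fuel sample, the oxidiser, the peroxide, the reducing agent, the solvent jar | the east bank: the ammonia bottle]
3. Farmer goes to the east bank with the oxidiser and the peroxide.  [the west bank: the acid flask, the ether can, the fuel sample, the reducing agent, the solvent jar | the east bank: the ammonia bottle, the oxidiser, the peroxide]
4. Farmer goes back to the west bank with the peroxide.  [the west bank: the acid flask, the ether can, the fuel sample, the peroxide, the reducing agent, the solvent jar | the east bank: the ammonia bottle, the oxidiser]
5. Farmer goes to the east bank with the fuel sample and the peroxide.  [the west bank: the acid flask, the ether can, the reducing agent, the solvent jar | the east bank: the ammonia bottle, the fuel sample, the oxidiser, the peroxide]
6. Farmer goes back to the west bank with the peroxide.  [the west bank: the acid flask, the ether can, the peroxide, the reducing agent, the solvent jar | the east bank: the ammonia bottle, the fuel sample, the oxidiser]
7. Farmer goes to the east bank with the acid flask and the peroxide.  [the west bank: the ether can, the reducing agent, the solvent jar | the east bank: the acid flask, the ammonia bottle, the fuel sample, the oxidiser, the peroxide]
8. Farmer goes back to the west bank with the peroxide.  [the west bank: the ether can, the peroxide, the reducing agent, the solvent jar | the east bank: the acid flask, the ammonia bottle, the fuel sample, the oxidiser]
9. Farmer goes to the east bank with the ether can and the peroxide.  [the west bank: the reducing agent, the solvent jar | the east bank: the acid flask, the ammonia bottle, the ether can, the fuel sample, the oxidiser, the peroxide]
10. Farmer goes back to the west bank with the peroxide.  [the west bank: the peroxide, the reducing agent, the solvent jar | the east bank: the acid flask, the ammonia bottle, the ether can, the fuel sample, the oxidiser]
11. Farmer goes to the east bank with the reducing agent and the solvent jar.  [the west bank: the peroxide | the east bank: the acid flask, the ammonia bottle, the ether can, the fuel sample, the oxidiser, the reducing agent, the solvent jar]
12. Farmer goes back to the west bank with the ammonia bottle.  [the west bank: the ammonia bottle, the peroxide | the east bank: the acid flask, the ether can, the fuel sample, the oxidiser, the reducing agent, the solvent jar]
13. Farmer goes to the east bank with the ammonia bottle and the peroxide.  [the west bank: — | the east bank: the acid flask, the ammonia bottle, the ether can, the fuel sample, the oxidiser, the peroxide, the reducing agent, the solvent jar]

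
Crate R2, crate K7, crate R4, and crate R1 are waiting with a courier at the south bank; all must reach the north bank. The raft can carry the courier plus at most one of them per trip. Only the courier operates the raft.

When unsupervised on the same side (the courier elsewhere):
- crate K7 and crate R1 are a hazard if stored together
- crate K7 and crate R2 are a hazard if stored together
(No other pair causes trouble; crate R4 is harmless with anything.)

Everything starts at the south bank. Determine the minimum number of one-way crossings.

Counting alone: the courier can take at most 1 across per trip to the north bank, so moving all 4 needs at least 4 loaded trips out, with a return between consecutive ones — at least 7 crossings.
The safety rule pushes this higher. Following every safe sequence of crossings, the most of the 4 that can be at the north bank as the raft arrives there on crossing 7 is 3 — never all 4.
So no plan with fewer than 9 crossings exists, and this one achieves 9:
1. Courier goes to the north bank with crate K7.
2. Courier goes back to the south bank alone.
3. Courier goes to the north bank with crate R2.
4. Courier goes back to the south bank with crate K7.
5. Courier goes to the north bank with crate R1.
6. Courier goes back to the south bank alone.
7. Courier goes to the north bank with crate R4.
8. Courier goes back to the south bank alone.
9. Courier goes to the north bank with crate K7.

9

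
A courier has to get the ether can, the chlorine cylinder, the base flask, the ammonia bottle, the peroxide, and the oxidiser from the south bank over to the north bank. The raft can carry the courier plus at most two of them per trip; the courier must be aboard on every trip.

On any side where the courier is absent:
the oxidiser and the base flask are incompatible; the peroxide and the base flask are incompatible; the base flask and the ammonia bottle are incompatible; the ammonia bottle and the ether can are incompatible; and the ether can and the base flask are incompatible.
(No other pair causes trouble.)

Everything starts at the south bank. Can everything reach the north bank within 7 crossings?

No

Counting alone: the courier can take at most 2 across per trip to the north bank, so moving all 6 needs at least 3 loaded trips out, with a return between consecutive ones — at least 5 crossings.
The safety rule pushes this higher. Following every safe sequence of crossings, the most of the 6 that can be at the north bank as the raft arrives there on crossings 5, 7 is 4, 5 respectively — never all 6.
So the move cannot be finished within 7 crossings. (The shortest complete plan takes 9:)
1. Courier goes to the north bank with the base flask and the ether can.  [the south bank: the ammonia bottle, the chlorine cylinder, the oxidiser, the peroxide | the north bank: the base flask, the ether can]
2. Courier goes back to the south bank with the ether can.  [the south bank: the ammonia bottle, the chlorine cylinder, the ether can, the oxidiser, the peroxide | the north bank: the base flask]
3. Courier goes to the north bank with the chlorine cylinder and the ether can.  [the south bank: the ammonia bottle, the oxidiser, the peroxide | the north bank: the base flask, the chlorine cylinder, the ether can]
4. Courier goes back to the south bank with the ether can.  [the south bank: the ammonia bottle, the ether can, the oxidiser, the peroxide | the north bank: the base flask, the chlorine cylinder]
5. Courier goes to the north bank with the ether can and the peroxide.  [the south bank: the ammonia bottle, the oxidiser | the north bank: the base flask, the chlorine cylinder, the ether can, the peroxide]
6. Courier goes back to the south bank with the base flask.  [the south bank: the ammonia bottle, the base flask, the oxidiser | the north bank: the chlorine cylinder, the ether can, the peroxide]
7. Courier goes to the north bank with the base flask and the oxidiser.  [the south bank: the ammonia bottle | the north bank: the base flask, the chlorine cylinder, the ether can, the oxidiser, the peroxide]
8. Courier goes back to the south bank with the base flask.  [the south bank: the ammonia bottle, the base flask | the north bank: the chlorine cylinder, the ether can, the oxidiser, the peroxide]
9. Courier goes to the north bank with the ammonia bottle and the base flask.  [the south bank: — | the north bank: the ammonia bottle, the base flask, the chlorine cylinder, the ether can, the oxidiser, the peroxide]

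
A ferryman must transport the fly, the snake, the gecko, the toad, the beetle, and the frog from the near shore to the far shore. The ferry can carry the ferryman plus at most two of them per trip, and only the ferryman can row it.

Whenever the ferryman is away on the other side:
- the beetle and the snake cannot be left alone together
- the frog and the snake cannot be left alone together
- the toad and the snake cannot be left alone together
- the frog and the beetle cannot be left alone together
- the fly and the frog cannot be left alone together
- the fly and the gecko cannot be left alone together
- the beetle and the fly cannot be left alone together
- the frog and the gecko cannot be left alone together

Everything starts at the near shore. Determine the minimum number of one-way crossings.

impossible

Whatever the first load, the items left behind include a forbidden pair without the ferryman. No opening move is safe, so no plan exists.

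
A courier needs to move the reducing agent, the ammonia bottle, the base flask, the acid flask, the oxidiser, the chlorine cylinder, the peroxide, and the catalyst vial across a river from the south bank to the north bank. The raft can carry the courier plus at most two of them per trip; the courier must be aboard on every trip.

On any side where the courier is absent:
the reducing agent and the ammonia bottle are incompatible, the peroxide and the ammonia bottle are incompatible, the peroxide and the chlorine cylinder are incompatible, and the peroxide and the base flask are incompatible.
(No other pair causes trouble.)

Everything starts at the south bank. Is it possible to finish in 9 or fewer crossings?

Yes

Yes — this plan uses 9 crossings (≤ 9):
1. Courier goes to the north bank with the peroxide and the reducing agent.
2. Courier goes back to the south bank alone.
3. Courier goes to the north bank with the acid flask.
4. Courier goes back to the south bank alone.
5. Courier goes to the north bank with the catalyst vial and the oxidiser.
6. Courier goes back to the south bank alone.
7. Courier goes to the north bank with the base flask and the chlorine cylinder.
8. Courier goes back to the south bank with the peroxide.
9. Courier goes to the north bank with the ammonia bottle and the peroxide.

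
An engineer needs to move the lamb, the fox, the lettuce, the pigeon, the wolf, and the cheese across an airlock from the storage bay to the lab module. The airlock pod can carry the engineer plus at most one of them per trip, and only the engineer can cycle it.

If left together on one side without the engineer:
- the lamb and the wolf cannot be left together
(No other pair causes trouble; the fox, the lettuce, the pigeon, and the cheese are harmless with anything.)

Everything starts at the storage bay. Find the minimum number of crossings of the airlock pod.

11

Counting alone: the engineer can take at most 1 across per trip to the lab module, so moving all 6 needs at least 6 loaded trips out, with a return between consecutive ones — at least 11 crossings.
The plan below uses exactly 11 crossings, so it is optimal:
1. Engineer goes to the lab module with the lamb.
2. Engineer goes back to the storage bay alone.
3. Engineer goes to the lab module with the fox.
4. Engineer goes back to the storage bay alone.
5. Engineer goes to the lab module with the lettuce.
6. Engineer goes back to the storage bay alone.
7. Engineer goes to the lab module with the pigeon.
8. Engineer goes back to the storage bay alone.
9. Engineer goes to the lab module with the cheese.
10. Engineer goes back to the storage bay alone.
11. Engineer goes to the lab module with the wolf.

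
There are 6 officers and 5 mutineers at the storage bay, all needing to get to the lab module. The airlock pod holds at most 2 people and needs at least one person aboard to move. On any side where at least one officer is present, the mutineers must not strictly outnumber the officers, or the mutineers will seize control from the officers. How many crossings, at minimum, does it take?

Counting alone: each trip to the lab module takes at most 2 across and each return brings at least 1 back, so after t trips out (and t−1 returns) at most 2t − (t−1) of the 11 are across; that first reaches 11 at t = 10, so at least 19 crossings are needed.
The plan below uses exactly 19 crossings, so it is optimal:
1. 2 mutineers → the lab module.  (the storage bay: 6O 3M; the lab module: 0O 2M)
2. 1 mutineer ← the storage bay.  (the storage bay: 6O 4M; the lab module: 0O 1M)
3. 2 mutineers → the lab module.  (the storage bay: 6O 2M; the lab module: 0O 3M)
4. 1 mutineer ← the storage bay.  (the storage bay: 6O 3M; the lab module: 0O 2M)
5. 2 officers → the lab module.  (the storage bay: 4O 3M; the lab module: 2O 2M)
6. 1 mutineer ← the storage bay.  (the storage bay: 4O 4M; the lab module: 2O 1M)
7. 1 officer and 1 mutineer → the lab module.  (the storage bay: 3O 3M; the lab module: 3O 2M)
8. 1 officer ← the storage bay.  (the storage bay: 4O 3M; the lab module: 2O 2M)
9. 1 officer and 1 mutineer → the lab module.  (the storage bay: 3O 2M; the lab module: 3O 3M)
10. 1 mutineer ← the storage bay.  (the storage bay: 3O 3M; the lab module: 3O 2M)
11. 1 officer and 1 mutineer → the lab module.  (the storage bay: 2O 2M; the lab module: 4O 3M)
12. 1 officer ← the storage bay.  (the storage bay: 3O 2M; the lab module: 3O 3M)
13. 1 officer and 1 mutineer → the lab module.  (the storage bay: 2O 1M; the lab module: 4O 4M)
14. 1 mutineer ← the storage bay.  (the storage bay: 2O 2M; the lab module: 4O 3M)
15. 1 officer and 1 mutineer → the lab module.  (the storage bay: 1O 1M; the lab module: 5O 4M)
16. 1 officer ← the storage bay.  (the storage bay: 2O 1M; the lab module: 4O 4M)
17. 1 officer and 1 mutineer → the lab module.  (the storage bay: 1O 0M; the lab module: 5O 5M)
18. 1 mutineer ← the storage bay.  (the storage bay: 1O 1M; the lab module: 5O 4M)
19. 1 officer and 1 mutineer → the lab module.  (the storage bay: 0O 0M; the lab module: 6O 5M)

19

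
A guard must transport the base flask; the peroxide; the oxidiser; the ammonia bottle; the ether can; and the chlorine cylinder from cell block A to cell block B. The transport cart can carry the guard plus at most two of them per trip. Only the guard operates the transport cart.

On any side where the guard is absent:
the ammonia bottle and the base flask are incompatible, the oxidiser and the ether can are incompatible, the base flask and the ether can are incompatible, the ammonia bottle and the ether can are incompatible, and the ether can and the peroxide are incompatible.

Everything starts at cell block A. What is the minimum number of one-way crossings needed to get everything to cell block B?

Counting alone: the guard can take at most 2 across per trip to cell block B, so moving all 6 needs at least 3 loaded trips out, with a return between consecutive ones — at least 5 crossings.
The safety rule pushes this higher. Following every safe sequence of crossings, the most of the 6 that can be at cell block B as the transport cart arrives there on crossings 5, 7 is 4, 5 respectively — never all 6.
So no plan with fewer than 9 crossings exists, and this one achieves 9:
1. Guard goes to cell block B with the base flask and the ether can.  [cell block A: the ammonia bottle, the chlorine cylinder, the oxidiser, the peroxide | cell block B: the base flask, the ether can]
2. Guard goes back to cell block A with the base flask.  [cell block A: the ammonia bottle, the base flask, the chlorine cylinder, the oxidiser, the peroxide | cell block B: the ether can]
3. Guard goes to cell block B with the base flask and the peroxide.  [cell block A: the ammonia bottle, the chlorine cylinder, the oxidiser | cell block B: the base flask, the ether can, the peroxide]
4. Guard goes back to cell block A with the ether can.  [cell block A: the ammonia bottle, the chlorine cylinder, the ether can, the oxidiser | cell block B: the base flask, the peroxide]
5. Guard goes to cell block B with the ammonia bottle and the oxidiser.  [cell block A: the chlorine cylinder, the ether can | cell block B: the ammonia bottle, the base flask, the oxidiser, the peroxide]
6. Guard goes back to cell block A with the base flask.  [cell block A: the base flask, the chlorine cylinder, the ether can | cell block B: the ammonia bottle, the oxidiser, the peroxide]
7. Guard goes to cell block B with the base flask and the chlorine cylinder.  [cell block A: the ether can | cell block B: the ammonia bottle, the base flask, the chlorine cylinder, the oxidiser, the peroxide]
8. Guard goes back to cell block A with the base flask.  [cell block A: the base flask, the ether can | cell block B: the ammonia bottle, the chlorine cylinder, the oxidiser, the peroxide]
9. Guard goes to cell block B with the base flask and the ether can.  [cell block A: — | cell block B: the ammonia bottle, the base flask, the chlorine cylinder, the ether can, the oxidiser, the peroxide]

9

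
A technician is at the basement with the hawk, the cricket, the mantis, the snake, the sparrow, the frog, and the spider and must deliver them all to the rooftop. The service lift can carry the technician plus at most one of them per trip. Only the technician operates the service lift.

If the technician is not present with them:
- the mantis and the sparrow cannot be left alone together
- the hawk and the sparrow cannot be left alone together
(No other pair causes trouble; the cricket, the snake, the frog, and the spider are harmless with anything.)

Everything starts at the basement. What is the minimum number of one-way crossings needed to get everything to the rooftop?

Counting alone: the technician can take at most 1 across per trip to the rooftop, so moving all 7 needs at least 7 loaded trips out, with a return between consecutive ones — at least 13 crossings.
The safety rule pushes this higher. Following every safe sequence of crossings, the most of the 7 that can be at the rooftop as the service lift arrives there on crossing 13 is 6 — never all 7.
So no plan with fewer than 15 crossings exists, and this one achieves 15:
1. Technician goes to the rooftop with the sparrow.
2. Technician goes back to the basement alone.
3. Technician goes to the rooftop with the hawk.
4. Technician goes back to the basement with the sparrow.
5. Technician goes to the rooftop with the mantis.
6. Technician goes back to the basement alone.
7. Technician goes to the rooftop with the cricket.
8. Technician goes back to the basement alone.
9. Technician goes to the rooftop with the snake.
10. Technician goes back to the basement alone.
11. Technician goes to the rooftop with the frog.
12. Technician goes back to the basement alone.
13. Technician goes to the rooftop with the spider.
14. Technician goes back to the basement alone.
15. Technician goes to the rooftop with the sparrow.

15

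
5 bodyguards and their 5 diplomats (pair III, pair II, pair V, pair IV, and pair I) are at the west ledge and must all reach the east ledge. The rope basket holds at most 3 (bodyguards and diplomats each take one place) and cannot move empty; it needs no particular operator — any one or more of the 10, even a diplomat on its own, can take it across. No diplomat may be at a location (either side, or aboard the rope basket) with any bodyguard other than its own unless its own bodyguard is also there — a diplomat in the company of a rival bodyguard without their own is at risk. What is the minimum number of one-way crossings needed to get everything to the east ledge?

11

Counting alone: each trip to the east ledge takes at most 3 across and each return brings at least 1 back, so after t trips out (and t−1 returns) at most 3t − (t−1) of the 10 are across; that first reaches 10 at t = 5, so at least 9 crossings are needed.
The safety rule pushes this higher. Following every safe sequence of crossings, the most of the 10 that can be at the east ledge as the rope basket arrives there on crossing 9 is 9 — never all 10.
So no plan with fewer than 11 crossings exists, and this one achieves 11:
1. bodyguard III and diplomat III cross → the east ledge.
2. bodyguard III crosses ← the west ledge.
3. diplomat II, diplomat IV, and diplomat V cross → the east ledge.
4. diplomat III crosses ← the west ledge.
5. bodyguard II, bodyguard IV, and bodyguard V cross → the east ledge.
6. bodyguard II and diplomat II cross ← the west ledge.
7. bodyguard I, bodyguard II, and bodyguard III cross → the east ledge.
8. diplomat V crosses ← the west ledge.
9. diplomat II and diplomat III cross → the east ledge.
10. diplomat III crosses ← the west ledge.
11. diplomat I, diplomat III, and diplomat V cross → the east ledge.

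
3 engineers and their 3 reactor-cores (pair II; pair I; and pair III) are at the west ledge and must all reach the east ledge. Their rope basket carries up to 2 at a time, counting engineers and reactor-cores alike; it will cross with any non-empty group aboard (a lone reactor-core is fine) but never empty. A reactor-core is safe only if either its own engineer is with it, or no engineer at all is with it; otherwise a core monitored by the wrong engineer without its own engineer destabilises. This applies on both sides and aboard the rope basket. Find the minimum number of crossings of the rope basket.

Counting alone: each trip to the east ledge takes at most 2 across and each return brings at least 1 back, so after t trips out (and t−1 returns) at most 2t − (t−1) of the 6 are across; that first reaches 6 at t = 5, so at least 9 crossings are needed.
The safety rule pushes this higher. Following every safe sequence of crossings, the most of the 6 that can be at the east ledge as the rope basket arrives there on crossing 9 is 5 — never all 6.
So no plan with fewer than 11 crossings exists, and this one achieves 11:
1. engineer II and reactor-core II cross → the east ledge.
2. engineer II crosses ← the west ledge.
3. reactor-core I and reactor-core III cross → the east ledge.
4. reactor-core II crosses ← the west ledge.
5. engineer I and engineer III cross → the east ledge.
6. engineer I and reactor-core I cross ← the west ledge.
7. engineer I and engineer II cross → the east ledge.
8. reactor-core III crosses ← the west ledge.
9. reactor-core I and reactor-core II cross → the east ledge.
10. engineer III crosses ← the west ledge.
11. engineer III and reactor-core III cross → the east ledge.

11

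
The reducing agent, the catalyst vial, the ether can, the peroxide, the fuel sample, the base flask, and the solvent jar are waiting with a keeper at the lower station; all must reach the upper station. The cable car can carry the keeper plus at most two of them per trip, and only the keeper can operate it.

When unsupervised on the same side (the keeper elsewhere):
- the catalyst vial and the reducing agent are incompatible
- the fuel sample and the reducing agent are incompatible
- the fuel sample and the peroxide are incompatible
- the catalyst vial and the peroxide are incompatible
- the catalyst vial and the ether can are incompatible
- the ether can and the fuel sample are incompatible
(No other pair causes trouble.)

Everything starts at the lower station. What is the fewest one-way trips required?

Counting alone: the keeper can take at most 2 across per trip to the upper station, so moving all 7 needs at least 4 loaded trips out, with a return between consecutive ones — at least 7 crossings.
The safety rule pushes this higher. Following every safe sequence of crossings, the most of the 7 that can be at the upper station as the cable car arrives there on crossing 7 is 6 — never all 7.
So no plan with fewer than 9 crossings exists, and this one achieves 9:
1. Keeper goes to the upper station with the catalyst vial and the fuel sample.
2. Keeper goes back to the lower station alone.
3. Keeper goes to the upper station with the reducing agent.
4. Keeper goes back to the lower station with the catalyst vial and the fuel sample.
5. Keeper goes to the upper station with the ether can and the peroxide.
6. Keeper goes back to the lower station alone.
7. Keeper goes to the upper station with the base flask and the solvent jar.
8. Keeper goes back to the lower station alone.
9. Keeper goes to the upper station with the catalyst vial and the fuel sample.

9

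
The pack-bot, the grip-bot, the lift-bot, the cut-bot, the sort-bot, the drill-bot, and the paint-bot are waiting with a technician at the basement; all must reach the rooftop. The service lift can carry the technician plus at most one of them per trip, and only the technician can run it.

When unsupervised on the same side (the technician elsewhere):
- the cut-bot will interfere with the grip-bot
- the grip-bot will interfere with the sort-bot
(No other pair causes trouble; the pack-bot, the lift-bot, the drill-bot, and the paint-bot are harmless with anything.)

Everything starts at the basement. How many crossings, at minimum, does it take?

15

Counting alone: the technician can take at most 1 across per trip to the rooftop, so moving all 7 needs at least 7 loaded trips out, with a return between consecutive ones — at least 13 crossings.
The safety rule pushes this higher. Following every safe sequence of crossings, the most of the 7 that can be at the rooftop as the service lift arrives there on crossing 13 is 6 — never all 7.
So no plan with fewer than 15 crossings exists, and this one achieves 15:
1. Technician goes to the rooftop with the grip-bot.  [the basement: the cut-bot, the drill-bot, the lift-bot, the pack-bot, the paint-bot, the sort-bot | the rooftop: the grip-bot]
2. Technician goes back to the basement alone.  [the basement: the cut-bot, the drill-bot, the lift-bot, the pack-bot, the paint-bot, the sort-bot | the rooftop: the grip-bot]
3. Technician goes to the rooftop with the pack-bot.  [the basement: the cut-bot, the drill-bot, the lift-bot, the paint-bot, the sort-bot | the rooftop: the grip-bot, the pack-bot]
4. Technician goes back to the basement alone.  [the basement: the cut-bot, the drill-bot, the lift-bot, the paint-bot, the sort-bot | the rooftop: the grip-bot, the pack-bot]
5. Technician goes to the rooftop with the lift-bot.  [the basement: the cut-bot, the drill-bot, the paint-bot, the sort-bot | the rooftop: the grip-bot, the lift-bot, the pack-bot]
6. Technician goes back to the basement alone.  [the basement: the cut-bot, the drill-bot, the paint-bot, the sort-bot | the rooftop: the grip-bot, the lift-bot, the pack-bot]
7. Technician goes to the rooftop with the cut-bot.  [the basement: the drill-bot, the paint-bot, the sort-bot | the rooftop: the cut-bot, the grip-bot, the lift-bot, the pack-bot]
8. Technician goes back to the basement with the grip-bot.  [the basement: the drill-bot, the grip-bot, the paint-bot, the sort-bot | the rooftop: the cut-bot, the lift-bot, the pack-bot]
9. Technician goes to the rooftop with the sort-bot.  [the basement: the drill-bot, the grip-bot, the paint-bot | the rooftop: the cut-bot, the lift-bot, the pack-bot, the sort-bot]
10. Technician goes back to the basement alone.  [the basement: the drill-bot, the grip-bot, the paint-bot | the rooftop: the cut-bot, the lift-bot, the pack-bot, the sort-bot]
11. Technician goes to the rooftop with the drill-bot.  [the basement: the grip-bot, the paint-bot | the rooftop: the cut-bot, the drill-bot, the lift-bot, the pack-bot, the sort-bot]
12. Technician goes back to the basement alone.  [the basement: the grip-bot, the paint-bot | the rooftop: the cut-bot, the drill-bot, the lift-bot, the pack-bot, the sort-bot]
13. Technician goes to the rooftop with the paint-bot.  [the basement: the grip-bot | the rooftop: the cut-bot, the drill-bot, the lift-bot, the pack-bot, the paint-bot, the sort-bot]
14. Technician goes back to the basement alone.  [the basement: the grip-bot | the rooftop: the cut-bot, the drill-bot, the lift-bot, the pack-bot, the paint-bot, the sort-bot]
15. Technician goes to the rooftop with the grip-bot.  [the basement: — | the rooftop: the cut-bot, the drill-bot, the grip-bot, the lift-bot, the pack-bot, the paint-bot, the sort-bot]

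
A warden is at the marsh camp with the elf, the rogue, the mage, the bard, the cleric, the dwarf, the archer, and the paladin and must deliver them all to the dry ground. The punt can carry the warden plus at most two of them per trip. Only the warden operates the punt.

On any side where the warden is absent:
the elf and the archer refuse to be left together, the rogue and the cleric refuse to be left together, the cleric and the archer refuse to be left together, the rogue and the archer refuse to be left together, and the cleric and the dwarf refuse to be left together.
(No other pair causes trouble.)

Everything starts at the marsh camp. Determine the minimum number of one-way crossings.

Counting alone: the warden can take at most 2 across per trip to the dry ground, so moving all 8 needs at least 4 loaded trips out, with a return between consecutive ones — at least 7 crossings.
The safety rule pushes this higher. Following every safe sequence of crossings, the most of the 8 that can be at the dry ground as the punt arrives there on crossings 7, 9, 11 is 5, 6, 7 respectively — never all 8.
So no plan with fewer than 13 crossings exists, and this one achieves 13:
1. Warden goes to the dry ground with the archer and the cleric.  [the marsh camp: the bard, the dwarf, the elf, the mage, the paladin, the rogue | the dry ground: the archer, the cleric]
2. Warden goes back to the marsh camp with the cleric.  [the marsh camp: the bard, the cleric, the dwarf, the elf, the mage, the paladin, the rogue | the dry ground: the archer]
3. Warden goes to the dry ground with the cleric and the elf.  [the marsh camp: the bard, the dwarf, the mage, the paladin, the rogue | the dry ground: the archer, the cleric, the elf]
4. Warden goes back to the marsh camp with the archer.  [the marsh camp: the archer, the bard, the dwarf, the mage, the paladin, the rogue | the dry ground: the cleric, the elf]
5. Warden goes to the dry ground with the mage and the rogue.  [the marsh camp: the archer, the bard, the dwarf, the paladin | the dry ground: the cleric, the elf, the mage, the rogue]
6. Warden goes back to the marsh camp with the rogue.  [the marsh camp: the archer, the bard, the dwarf, the paladin, the rogue | the dry ground: the cleric, the elf, the mage]
7. Warden goes to the dry ground with the bard and the rogue.  [the marsh camp: the archer, the dwarf, the paladin | the dry ground: the bard, the cleric, the elf, the mage, the rogue]
8. Warden goes back to the marsh camp with the rogue.  [the marsh camp: the archer, the dwarf, the paladin, the rogue | the dry ground: the bard, the cleric, the elf, the mage]
9. Warden goes to the dry ground with the dwarf and the rogue.  [the marsh camp: the archer, the paladin | the dry ground: the bard, the cleric, the dwarf, the elf, the mage, the rogue]
10. Warden goes back to the marsh camp with the cleric.  [the marsh camp: the archer, the cleric, the paladin | the dry ground: the bard, the dwarf, the elf, the mage, the rogue]
11. Warden goes to the dry ground with the cleric and the paladin.  [the marsh camp: the archer | the dry ground: the bard, the cleric, the dwarf, the elf, the mage, the paladin, the rogue]
12. Warden goes back to the marsh camp with the cleric.  [the marsh camp: the archer, the cleric | the dry ground: the bard, the dwarf, the elf, the mage, the paladin, the rogue]
13. Warden goes to the dry ground with the archer and the cleric.  [the marsh camp: — | the dry ground: the archer, the bard, the cleric, the dwarf, the elf, the mage, the paladin, the rogue]

13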